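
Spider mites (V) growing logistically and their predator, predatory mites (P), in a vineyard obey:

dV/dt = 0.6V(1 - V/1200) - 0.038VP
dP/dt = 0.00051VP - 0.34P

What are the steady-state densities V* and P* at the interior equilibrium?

From dP/dt = 0 with P > 0: 0.00051V* = 0.34, so V* = 667.
Substitute into dV/dt = 0: 0.6(1 - 667/1200) = 0.038P*.
The bracket is 0.444, giving P* = 0.267/0.038 = 7.02.

V* ≈ 667, P* ≈ 7.02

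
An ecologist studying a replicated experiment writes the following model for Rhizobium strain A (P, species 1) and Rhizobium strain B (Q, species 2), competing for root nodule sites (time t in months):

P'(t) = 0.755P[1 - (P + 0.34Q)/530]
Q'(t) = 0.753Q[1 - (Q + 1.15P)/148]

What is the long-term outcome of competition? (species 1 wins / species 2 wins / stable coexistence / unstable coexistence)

species 1 excludes species 2

Compare the nullcline intercepts: K1/α12 = 530/0.34 = 1560 > K2 = 148; K2/α21 = 148/1.15 = 129 < K1 = 530.
Since the inequalities point opposite ways, species 1 can invade but species 2 cannot.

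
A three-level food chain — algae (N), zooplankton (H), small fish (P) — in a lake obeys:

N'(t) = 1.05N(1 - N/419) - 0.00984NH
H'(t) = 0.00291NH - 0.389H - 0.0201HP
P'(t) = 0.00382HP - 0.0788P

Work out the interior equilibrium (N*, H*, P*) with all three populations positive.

From dP/dt = 0: 0.00382H* = 0.0788, so H* = 20.6.
From dN/dt = 0: 1.05(1 - N*/419) = 0.00984·20.6, giving N* = 419·(1 - 0.193) = 338.
From dH/dt = 0: 0.00291·338 - 0.389 = 0.0201P*, so P* = 0.595/0.0201 = 29.6.

N* ≈ 338, H* ≈ 20.6, P* ≈ 29.6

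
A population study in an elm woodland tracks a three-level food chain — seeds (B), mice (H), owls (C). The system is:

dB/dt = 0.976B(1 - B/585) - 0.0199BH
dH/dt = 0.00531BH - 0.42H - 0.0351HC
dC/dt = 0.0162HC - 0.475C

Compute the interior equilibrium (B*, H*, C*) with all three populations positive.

From dC/dt = 0: 0.0162H* = 0.475, so H* = 29.3.
From dB/dt = 0: 0.976(1 - B*/585) = 0.0199·29.3, giving B* = 585·(1 - 0.598) = 235.
From dH/dt = 0: 0.00531·235 - 0.42 = 0.0351C*, so C* = 0.829/0.0351 = 23.6.

B* ≈ 235, H* ≈ 29.3, C* ≈ 23.6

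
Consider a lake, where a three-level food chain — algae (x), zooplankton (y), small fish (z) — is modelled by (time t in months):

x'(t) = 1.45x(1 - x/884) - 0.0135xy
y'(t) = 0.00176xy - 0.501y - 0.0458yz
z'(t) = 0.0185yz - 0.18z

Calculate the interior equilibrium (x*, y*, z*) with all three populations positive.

x* ≈ 804, y* ≈ 9.73, z* ≈ 20

From dz/dt = 0: 0.0185y* = 0.18, so y* = 9.73.
From dx/dt = 0: 1.45(1 - x*/884) = 0.0135·9.73, giving x* = 884·(1 - 0.0906) = 804.
From dy/dt = 0: 0.00176·804 - 0.501 = 0.0458z*, so z* = 0.914/0.0458 = 20.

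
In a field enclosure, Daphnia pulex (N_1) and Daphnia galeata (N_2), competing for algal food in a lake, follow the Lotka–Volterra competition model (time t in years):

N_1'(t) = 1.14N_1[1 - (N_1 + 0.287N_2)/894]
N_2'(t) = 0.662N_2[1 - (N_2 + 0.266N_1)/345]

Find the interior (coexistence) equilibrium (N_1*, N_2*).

N_1* ≈ 861, N_2* ≈ 116

Setting both brackets to zero gives the nullclines N_1 + 0.287N_2 = 894 and 0.266N_1 + N_2 = 345.
Substituting N_2 = 345 - 0.266N_1 into the first: N_1(1 - 0.287·0.266) = 894 - 0.287·345.
So N_1* = 795/0.924 = 861, and then N_2* = 345 - 0.266·861 = 116.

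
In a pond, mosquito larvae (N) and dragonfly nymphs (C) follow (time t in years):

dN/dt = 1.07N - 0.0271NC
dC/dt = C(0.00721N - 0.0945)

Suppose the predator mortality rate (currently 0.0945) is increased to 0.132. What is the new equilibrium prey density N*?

N* ≈ 18.3

At the interior fixed point, setting dC/dt = 0 with C > 0 fixes N* = (predator death rate)/(NC coefficient) — independent of the other coefficients.
With the change, N* = 0.132/0.00721 = 18.3; it rises from 13.1.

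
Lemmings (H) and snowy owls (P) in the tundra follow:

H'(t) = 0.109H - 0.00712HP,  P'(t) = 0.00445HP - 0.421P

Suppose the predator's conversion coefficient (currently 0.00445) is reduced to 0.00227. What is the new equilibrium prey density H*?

At the interior fixed point, setting dP/dt = 0 with P > 0 fixes H* = (predator death rate)/(HP coefficient) — independent of the other coefficients.
With the change, H* = 0.421/0.00227 = 185; it rises from 94.6.

H* ≈ 185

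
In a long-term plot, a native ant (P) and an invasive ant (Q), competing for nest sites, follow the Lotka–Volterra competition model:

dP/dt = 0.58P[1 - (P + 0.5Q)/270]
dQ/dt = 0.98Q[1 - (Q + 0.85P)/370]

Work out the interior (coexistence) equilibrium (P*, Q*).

Setting both brackets to zero gives the nullclines P + 0.5Q = 270 and 0.85P + Q = 370.
Substituting Q = 370 - 0.85P into the first: P(1 - 0.5·0.85) = 270 - 0.5·370.
So P* = 85/0.575 = 148, and then Q* = 370 - 0.85·148 = 244.

P* ≈ 148, Q* ≈ 244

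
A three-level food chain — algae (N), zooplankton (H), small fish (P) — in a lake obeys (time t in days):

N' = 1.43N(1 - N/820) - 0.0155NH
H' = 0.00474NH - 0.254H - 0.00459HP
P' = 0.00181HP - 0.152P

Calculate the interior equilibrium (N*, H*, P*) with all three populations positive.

N* ≈ 73.6, H* ≈ 84, P* ≈ 20.7

From dP/dt = 0: 0.00181H* = 0.152, so H* = 84.
From dN/dt = 0: 1.43(1 - N*/820) = 0.0155·84, giving N* = 820·(1 - 0.91) = 73.6.
From dH/dt = 0: 0.00474·73.6 - 0.254 = 0.00459P*, so P* = 0.0948/0.00459 = 20.7.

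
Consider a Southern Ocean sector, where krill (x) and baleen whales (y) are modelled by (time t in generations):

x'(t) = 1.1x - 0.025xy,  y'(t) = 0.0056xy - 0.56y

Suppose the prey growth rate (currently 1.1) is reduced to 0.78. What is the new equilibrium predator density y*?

y* ≈ 31.2

At the interior fixed point, setting dx/dt = 0 with x > 0 fixes y* = (prey growth rate)/(xy coefficient) — independent of the other coefficients.
With the change, y* = 0.78/0.025 = 31.2; it falls from 44.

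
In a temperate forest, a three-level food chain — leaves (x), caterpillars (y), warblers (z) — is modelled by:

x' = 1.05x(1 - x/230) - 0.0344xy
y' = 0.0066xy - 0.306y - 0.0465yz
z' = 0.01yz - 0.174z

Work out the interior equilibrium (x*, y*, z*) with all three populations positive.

From dz/dt = 0: 0.01y* = 0.174, so y* = 17.4.
From dx/dt = 0: 1.05(1 - x*/230) = 0.0344·17.4, giving x* = 230·(1 - 0.57) = 98.9.
From dy/dt = 0: 0.0066·98.9 - 0.306 = 0.0465z*, so z* = 0.347/0.0465 = 7.45.

x* ≈ 98.9, y* ≈ 17.4, z* ≈ 7.45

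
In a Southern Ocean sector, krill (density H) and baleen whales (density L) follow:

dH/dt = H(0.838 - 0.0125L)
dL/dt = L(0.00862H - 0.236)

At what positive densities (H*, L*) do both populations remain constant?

Set dL/dt = 0 with L > 0: 0.00862H - 0.236 = 0, so H* = 0.236/0.00862 = 27.4.
Set dH/dt = 0 with H > 0: 0.838 - 0.0125L = 0, so L* = 0.838/0.0125 = 67.

H* ≈ 27.4, L* ≈ 67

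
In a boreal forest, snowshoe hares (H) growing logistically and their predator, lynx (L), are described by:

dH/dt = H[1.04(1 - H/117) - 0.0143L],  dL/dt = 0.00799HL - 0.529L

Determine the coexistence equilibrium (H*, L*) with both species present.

From dL/dt = 0 with L > 0: 0.00799H* = 0.529, so H* = 66.2.
Substitute into dH/dt = 0: 1.04(1 - 66.2/117) = 0.0143L*.
The bracket is 0.434, giving L* = 0.451/0.0143 = 31.6.

H* ≈ 66.2, L* ≈ 31.6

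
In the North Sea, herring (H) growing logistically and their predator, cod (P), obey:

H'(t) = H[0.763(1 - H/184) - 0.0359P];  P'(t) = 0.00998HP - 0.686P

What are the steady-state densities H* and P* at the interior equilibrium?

H* ≈ 68.7, P* ≈ 13.3

From dP/dt = 0 with P > 0: 0.00998H* = 0.686, so H* = 68.7.
Substitute into dH/dt = 0: 0.763(1 - 68.7/184) = 0.0359P*.
The bracket is 0.626, giving P* = 0.478/0.0359 = 13.3.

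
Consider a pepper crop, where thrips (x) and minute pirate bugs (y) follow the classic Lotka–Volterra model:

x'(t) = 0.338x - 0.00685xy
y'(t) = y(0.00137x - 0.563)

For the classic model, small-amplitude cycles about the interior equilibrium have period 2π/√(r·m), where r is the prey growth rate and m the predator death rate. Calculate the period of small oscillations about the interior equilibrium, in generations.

Here r = 0.338 and m = 0.563, so r·m = 0.19.
ω = √0.19 = 0.436 per generation, hence T = 2π/ω ≈ 14.4 generations.

T ≈ 14.4 generations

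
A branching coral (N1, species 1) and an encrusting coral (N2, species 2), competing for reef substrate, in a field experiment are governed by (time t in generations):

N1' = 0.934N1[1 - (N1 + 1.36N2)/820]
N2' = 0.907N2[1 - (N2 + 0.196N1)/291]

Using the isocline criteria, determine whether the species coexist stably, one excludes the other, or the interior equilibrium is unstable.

stable coexistence

Compare the nullcline intercepts: K1/α12 = 820/1.36 = 603 > K2 = 291; K2/α21 = 291/0.196 = 1480 > K1 = 820.
Since both inequalities hold, each species can invade when rare, so the interior equilibrium is stable.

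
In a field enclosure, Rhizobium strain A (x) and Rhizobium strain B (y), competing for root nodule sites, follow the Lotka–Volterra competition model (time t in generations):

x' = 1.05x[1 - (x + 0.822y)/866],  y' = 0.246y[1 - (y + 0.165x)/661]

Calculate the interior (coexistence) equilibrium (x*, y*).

x* ≈ 373, y* ≈ 599

Setting both brackets to zero gives the nullclines x + 0.822y = 866 and 0.165x + y = 661.
Substituting y = 661 - 0.165x into the first: x(1 - 0.822·0.165) = 866 - 0.822·661.
So x* = 323/0.864 = 373, and then y* = 661 - 0.165·373 = 599.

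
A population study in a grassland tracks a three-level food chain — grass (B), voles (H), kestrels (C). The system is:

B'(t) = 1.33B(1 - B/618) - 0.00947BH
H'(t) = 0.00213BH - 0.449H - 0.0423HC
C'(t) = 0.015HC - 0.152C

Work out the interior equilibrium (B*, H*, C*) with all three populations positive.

From dC/dt = 0: 0.015H* = 0.152, so H* = 10.1.
From dB/dt = 0: 1.33(1 - B*/618) = 0.00947·10.1, giving B* = 618·(1 - 0.0722) = 573.
From dH/dt = 0: 0.00213·573 - 0.449 = 0.0423C*, so C* = 0.772/0.0423 = 18.3.

B* ≈ 573, H* ≈ 10.1, C* ≈ 18.3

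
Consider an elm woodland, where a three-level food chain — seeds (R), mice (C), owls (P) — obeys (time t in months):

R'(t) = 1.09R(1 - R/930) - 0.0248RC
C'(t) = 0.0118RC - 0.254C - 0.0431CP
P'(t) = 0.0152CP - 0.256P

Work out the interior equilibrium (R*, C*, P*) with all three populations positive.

R* ≈ 574, C* ≈ 16.8, P* ≈ 151

From dP/dt = 0: 0.0152C* = 0.256, so C* = 16.8.
From dR/dt = 0: 1.09(1 - R*/930) = 0.0248·16.8, giving R* = 930·(1 - 0.383) = 574.
From dC/dt = 0: 0.0118·574 - 0.254 = 0.0431P*, so P* = 6.51/0.0431 = 151.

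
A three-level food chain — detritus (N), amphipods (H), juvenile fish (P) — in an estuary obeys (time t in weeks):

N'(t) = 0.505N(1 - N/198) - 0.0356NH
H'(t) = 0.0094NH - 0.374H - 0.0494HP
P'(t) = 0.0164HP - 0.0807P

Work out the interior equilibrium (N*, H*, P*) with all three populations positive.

From dP/dt = 0: 0.0164H* = 0.0807, so H* = 4.92.
From dN/dt = 0: 0.505(1 - N*/198) = 0.0356·4.92, giving N* = 198·(1 - 0.347) = 129.
From dH/dt = 0: 0.0094·129 - 0.374 = 0.0494P*, so P* = 0.842/0.0494 = 17.

N* ≈ 129, H* ≈ 4.92, P* ≈ 17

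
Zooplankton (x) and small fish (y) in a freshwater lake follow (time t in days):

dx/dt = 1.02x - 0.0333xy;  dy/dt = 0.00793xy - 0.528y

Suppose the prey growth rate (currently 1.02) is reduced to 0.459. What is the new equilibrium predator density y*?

At the interior fixed point, setting dx/dt = 0 with x > 0 fixes y* = (prey growth rate)/(xy coefficient) — independent of the other coefficients.
With the change, y* = 0.459/0.0333 = 13.8; it falls from 30.6.

y* ≈ 13.8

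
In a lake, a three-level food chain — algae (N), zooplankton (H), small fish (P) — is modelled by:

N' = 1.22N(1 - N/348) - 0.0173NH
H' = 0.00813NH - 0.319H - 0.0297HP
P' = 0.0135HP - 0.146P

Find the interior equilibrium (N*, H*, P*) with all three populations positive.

From dP/dt = 0: 0.0135H* = 0.146, so H* = 10.8.
From dN/dt = 0: 1.22(1 - N*/348) = 0.0173·10.8, giving N* = 348·(1 - 0.153) = 295.
From dH/dt = 0: 0.00813·295 - 0.319 = 0.0297P*, so P* = 2.08/0.0297 = 69.9.

N* ≈ 295, H* ≈ 10.8, P* ≈ 69.9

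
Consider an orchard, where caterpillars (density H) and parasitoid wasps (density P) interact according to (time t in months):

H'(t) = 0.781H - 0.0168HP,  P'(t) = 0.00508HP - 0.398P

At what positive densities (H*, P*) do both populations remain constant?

H* ≈ 78.3, P* ≈ 46.5

Set dP/dt = 0 with P > 0: 0.00508H - 0.398 = 0, so H* = 0.398/0.00508 = 78.3.
Set dH/dt = 0 with H > 0: 0.781 - 0.0168P = 0, so P* = 0.781/0.0168 = 46.5.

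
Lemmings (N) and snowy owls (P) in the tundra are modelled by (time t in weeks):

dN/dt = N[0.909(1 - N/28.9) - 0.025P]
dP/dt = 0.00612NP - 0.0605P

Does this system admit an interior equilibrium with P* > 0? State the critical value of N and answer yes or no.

Threshold N = 9.89; K > 9.89, so yes, the predator persists.

The predator equation gives dP/dt > 0 only when N > 0.0605/0.00612 = 9.89.
Without the predator, N → K = 28.9. Since 28.9 > 9.89, the predator can invade and persist.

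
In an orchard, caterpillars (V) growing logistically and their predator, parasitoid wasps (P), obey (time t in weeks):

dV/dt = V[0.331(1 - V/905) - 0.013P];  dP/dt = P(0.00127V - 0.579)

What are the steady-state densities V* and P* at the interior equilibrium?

From dP/dt = 0 with P > 0: 0.00127V* = 0.579, so V* = 456.
Substitute into dV/dt = 0: 0.331(1 - 456/905) = 0.013P*.
The bracket is 0.496, giving P* = 0.164/0.013 = 12.6.

V* ≈ 456, P* ≈ 12.6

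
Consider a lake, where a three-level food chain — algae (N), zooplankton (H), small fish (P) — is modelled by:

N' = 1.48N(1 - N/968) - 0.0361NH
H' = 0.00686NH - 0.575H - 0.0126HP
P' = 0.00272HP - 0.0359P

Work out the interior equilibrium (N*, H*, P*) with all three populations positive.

N* ≈ 656, H* ≈ 13.2, P* ≈ 312

From dP/dt = 0: 0.00272H* = 0.0359, so H* = 13.2.
From dN/dt = 0: 1.48(1 - N*/968) = 0.0361·13.2, giving N* = 968·(1 - 0.322) = 656.
From dH/dt = 0: 0.00686·656 - 0.575 = 0.0126P*, so P* = 3.93/0.0126 = 312.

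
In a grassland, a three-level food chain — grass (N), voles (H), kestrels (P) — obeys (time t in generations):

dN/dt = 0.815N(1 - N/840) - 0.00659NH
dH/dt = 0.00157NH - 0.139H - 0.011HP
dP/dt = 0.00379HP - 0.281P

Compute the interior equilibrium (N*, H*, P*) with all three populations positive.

From dP/dt = 0: 0.00379H* = 0.281, so H* = 74.1.
From dN/dt = 0: 0.815(1 - N*/840) = 0.00659·74.1, giving N* = 840·(1 - 0.6) = 336.
From dH/dt = 0: 0.00157·336 - 0.139 = 0.011P*, so P* = 0.389/0.011 = 35.4.

N* ≈ 336, H* ≈ 74.1, P* ≈ 35.4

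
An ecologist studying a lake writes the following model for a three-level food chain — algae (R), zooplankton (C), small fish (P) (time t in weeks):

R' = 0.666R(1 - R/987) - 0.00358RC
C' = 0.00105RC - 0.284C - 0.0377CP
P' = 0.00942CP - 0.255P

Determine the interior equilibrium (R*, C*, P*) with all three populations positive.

R* ≈ 843, C* ≈ 27.1, P* ≈ 16

From dP/dt = 0: 0.00942C* = 0.255, so C* = 27.1.
From dR/dt = 0: 0.666(1 - R*/987) = 0.00358·27.1, giving R* = 987·(1 - 0.146) = 843.
From dC/dt = 0: 0.00105·843 - 0.284 = 0.0377P*, so P* = 0.602/0.0377 = 16.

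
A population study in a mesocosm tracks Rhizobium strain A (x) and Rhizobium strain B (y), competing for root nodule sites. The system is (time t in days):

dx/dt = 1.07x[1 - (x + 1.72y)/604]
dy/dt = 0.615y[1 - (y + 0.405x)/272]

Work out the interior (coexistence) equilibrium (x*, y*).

Setting both brackets to zero gives the nullclines x + 1.72y = 604 and 0.405x + y = 272.
Substituting y = 272 - 0.405x into the first: x(1 - 1.72·0.405) = 604 - 1.72·272.
So x* = 136/0.303 = 449, and then y* = 272 - 0.405·449 = 90.2.

x* ≈ 449, y* ≈ 90.2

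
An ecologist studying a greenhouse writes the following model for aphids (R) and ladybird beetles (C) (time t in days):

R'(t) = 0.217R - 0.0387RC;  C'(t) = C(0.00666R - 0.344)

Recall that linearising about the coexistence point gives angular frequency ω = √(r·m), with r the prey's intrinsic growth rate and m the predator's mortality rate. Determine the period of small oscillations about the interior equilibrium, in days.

Here r = 0.217 and m = 0.344, so r·m = 0.0746.
ω = √0.0746 = 0.273 per day, hence T = 2π/ω ≈ 23 days.

T ≈ 23 days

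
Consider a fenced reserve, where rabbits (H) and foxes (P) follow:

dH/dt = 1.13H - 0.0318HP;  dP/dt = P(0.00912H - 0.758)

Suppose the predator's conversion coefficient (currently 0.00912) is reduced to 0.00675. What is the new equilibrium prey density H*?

H* ≈ 112

At the interior fixed point, setting dP/dt = 0 with P > 0 fixes H* = (predator death rate)/(HP coefficient) — independent of the other coefficients.
With the change, H* = 0.758/0.00675 = 112; it rises from 83.1.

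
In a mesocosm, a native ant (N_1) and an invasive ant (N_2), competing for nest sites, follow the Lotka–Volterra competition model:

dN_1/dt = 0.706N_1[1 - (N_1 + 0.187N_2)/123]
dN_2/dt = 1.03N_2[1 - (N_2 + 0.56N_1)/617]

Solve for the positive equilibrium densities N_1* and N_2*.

Setting both brackets to zero gives the nullclines N_1 + 0.187N_2 = 123 and 0.56N_1 + N_2 = 617.
Substituting N_2 = 617 - 0.56N_1 into the first: N_1(1 - 0.187·0.56) = 123 - 0.187·617.
So N_1* = 7.62/0.895 = 8.51, and then N_2* = 617 - 0.56·8.51 = 612.

N_1* ≈ 8.51, N_2* ≈ 612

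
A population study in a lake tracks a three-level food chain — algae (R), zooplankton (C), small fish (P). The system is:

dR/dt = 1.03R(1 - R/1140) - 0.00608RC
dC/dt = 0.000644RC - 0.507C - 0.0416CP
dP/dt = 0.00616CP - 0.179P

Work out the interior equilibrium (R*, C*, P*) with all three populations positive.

From dP/dt = 0: 0.00616C* = 0.179, so C* = 29.1.
From dR/dt = 0: 1.03(1 - R*/1140) = 0.00608·29.1, giving R* = 1140·(1 - 0.172) = 944.
From dC/dt = 0: 0.000644·944 - 0.507 = 0.0416P*, so P* = 0.101/0.0416 = 2.43.

R* ≈ 944, C* ≈ 29.1, P* ≈ 2.43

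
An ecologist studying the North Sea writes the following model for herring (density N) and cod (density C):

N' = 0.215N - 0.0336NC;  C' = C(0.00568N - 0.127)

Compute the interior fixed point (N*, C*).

N* ≈ 22.4, C* ≈ 6.4

Set dC/dt = 0 with C > 0: 0.00568N - 0.127 = 0, so N* = 0.127/0.00568 = 22.4.
Set dN/dt = 0 with N > 0: 0.215 - 0.0336C = 0, so C* = 0.215/0.0336 = 6.4.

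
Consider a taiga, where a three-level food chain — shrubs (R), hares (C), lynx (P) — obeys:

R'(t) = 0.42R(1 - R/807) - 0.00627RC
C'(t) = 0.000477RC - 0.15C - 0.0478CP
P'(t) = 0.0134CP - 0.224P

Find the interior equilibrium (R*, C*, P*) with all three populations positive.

R* ≈ 606, C* ≈ 16.7, P* ≈ 2.91

From dP/dt = 0: 0.0134C* = 0.224, so C* = 16.7.
From dR/dt = 0: 0.42(1 - R*/807) = 0.00627·16.7, giving R* = 807·(1 - 0.25) = 606.
From dC/dt = 0: 0.000477·606 - 0.15 = 0.0478P*, so P* = 0.139/0.0478 = 2.91.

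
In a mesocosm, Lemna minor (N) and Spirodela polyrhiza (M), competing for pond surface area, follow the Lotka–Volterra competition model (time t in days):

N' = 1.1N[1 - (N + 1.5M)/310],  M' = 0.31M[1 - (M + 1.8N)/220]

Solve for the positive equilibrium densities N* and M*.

N* ≈ 11.8, M* ≈ 199

Setting both brackets to zero gives the nullclines N + 1.5M = 310 and 1.8N + M = 220.
Substituting M = 220 - 1.8N into the first: N(1 - 1.5·1.8) = 310 - 1.5·220.
So N* = -20/-1.7 = 11.8, and then M* = 220 - 1.8·11.8 = 199.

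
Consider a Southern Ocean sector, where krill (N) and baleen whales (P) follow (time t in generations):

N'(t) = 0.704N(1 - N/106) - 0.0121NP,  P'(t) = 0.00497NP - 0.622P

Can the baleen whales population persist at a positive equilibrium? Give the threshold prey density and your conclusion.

The predator equation gives dP/dt > 0 only when N > 0.622/0.00497 = 125.
Without the predator, N → K = 106. Since 106 < 125, the predator cannot invade.

Threshold N = 125; K < 125, so no, the predator goes extinct.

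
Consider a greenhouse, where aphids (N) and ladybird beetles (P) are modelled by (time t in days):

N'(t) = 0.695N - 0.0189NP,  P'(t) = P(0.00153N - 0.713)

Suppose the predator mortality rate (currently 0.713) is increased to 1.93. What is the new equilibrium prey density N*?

N* ≈ 1260

At the interior fixed point, setting dP/dt = 0 with P > 0 fixes N* = (predator death rate)/(NP coefficient) — independent of the other coefficients.
With the change, N* = 1.93/0.00153 = 1260; it rises from 466.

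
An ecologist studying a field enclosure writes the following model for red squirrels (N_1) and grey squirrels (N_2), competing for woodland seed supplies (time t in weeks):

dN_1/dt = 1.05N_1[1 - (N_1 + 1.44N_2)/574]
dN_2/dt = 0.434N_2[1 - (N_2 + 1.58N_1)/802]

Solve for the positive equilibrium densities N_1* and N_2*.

N_1* ≈ 456, N_2* ≈ 82.3

Setting both brackets to zero gives the nullclines N_1 + 1.44N_2 = 574 and 1.58N_1 + N_2 = 802.
Substituting N_2 = 802 - 1.58N_1 into the first: N_1(1 - 1.44·1.58) = 574 - 1.44·802.
So N_1* = -581/-1.28 = 456, and then N_2* = 802 - 1.58·456 = 82.3.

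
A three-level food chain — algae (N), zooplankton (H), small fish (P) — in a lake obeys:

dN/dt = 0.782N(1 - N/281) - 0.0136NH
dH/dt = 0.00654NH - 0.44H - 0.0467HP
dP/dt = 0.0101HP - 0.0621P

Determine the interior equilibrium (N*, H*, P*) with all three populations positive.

From dP/dt = 0: 0.0101H* = 0.0621, so H* = 6.15.
From dN/dt = 0: 0.782(1 - N*/281) = 0.0136·6.15, giving N* = 281·(1 - 0.107) = 251.
From dH/dt = 0: 0.00654·251 - 0.44 = 0.0467P*, so P* = 1.2/0.0467 = 25.7.

N* ≈ 251, H* ≈ 6.15, P* ≈ 25.7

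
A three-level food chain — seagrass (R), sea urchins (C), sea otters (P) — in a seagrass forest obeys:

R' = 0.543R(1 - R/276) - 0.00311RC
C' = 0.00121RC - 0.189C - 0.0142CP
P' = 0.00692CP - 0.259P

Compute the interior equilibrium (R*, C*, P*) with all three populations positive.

From dP/dt = 0: 0.00692C* = 0.259, so C* = 37.4.
From dR/dt = 0: 0.543(1 - R*/276) = 0.00311·37.4, giving R* = 276·(1 - 0.214) = 217.
From dC/dt = 0: 0.00121·217 - 0.189 = 0.0142P*, so P* = 0.0734/0.0142 = 5.17.

R* ≈ 217, C* ≈ 37.4, P* ≈ 5.17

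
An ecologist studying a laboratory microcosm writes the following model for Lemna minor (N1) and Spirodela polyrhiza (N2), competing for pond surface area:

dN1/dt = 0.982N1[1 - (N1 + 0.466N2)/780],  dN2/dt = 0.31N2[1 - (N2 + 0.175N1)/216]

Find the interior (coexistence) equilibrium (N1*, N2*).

N1* ≈ 740, N2* ≈ 86.6

Setting both brackets to zero gives the nullclines N1 + 0.466N2 = 780 and 0.175N1 + N2 = 216.
Substituting N2 = 216 - 0.175N1 into the first: N1(1 - 0.466·0.175) = 780 - 0.466·216.
So N1* = 679/0.918 = 740, and then N2* = 216 - 0.175·740 = 86.6.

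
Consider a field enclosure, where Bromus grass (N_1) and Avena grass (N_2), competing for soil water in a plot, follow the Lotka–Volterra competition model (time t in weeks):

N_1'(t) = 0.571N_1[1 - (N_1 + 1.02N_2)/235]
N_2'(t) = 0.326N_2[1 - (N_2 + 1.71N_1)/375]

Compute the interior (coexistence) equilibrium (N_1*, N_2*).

N_1* ≈ 198, N_2* ≈ 36.1

Setting both brackets to zero gives the nullclines N_1 + 1.02N_2 = 235 and 1.71N_1 + N_2 = 375.
Substituting N_2 = 375 - 1.71N_1 into the first: N_1(1 - 1.02·1.71) = 235 - 1.02·375.
So N_1* = -148/-0.744 = 198, and then N_2* = 375 - 1.71·198 = 36.1.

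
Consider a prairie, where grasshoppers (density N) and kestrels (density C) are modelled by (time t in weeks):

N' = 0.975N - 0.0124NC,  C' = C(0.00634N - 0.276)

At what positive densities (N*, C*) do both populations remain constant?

Set dC/dt = 0 with C > 0: 0.00634N - 0.276 = 0, so N* = 0.276/0.00634 = 43.5.
Set dN/dt = 0 with N > 0: 0.975 - 0.0124C = 0, so C* = 0.975/0.0124 = 78.6.

N* ≈ 43.5, C* ≈ 78.6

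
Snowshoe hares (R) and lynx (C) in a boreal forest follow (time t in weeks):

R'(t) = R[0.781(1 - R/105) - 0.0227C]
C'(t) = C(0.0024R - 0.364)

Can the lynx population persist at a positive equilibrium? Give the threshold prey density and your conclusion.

The predator equation gives dC/dt > 0 only when R > 0.364/0.0024 = 152.
Without the predator, R → K = 105. Since 105 < 152, the predator cannot invade.

Threshold R = 152; K < 152, so no, the predator goes extinct.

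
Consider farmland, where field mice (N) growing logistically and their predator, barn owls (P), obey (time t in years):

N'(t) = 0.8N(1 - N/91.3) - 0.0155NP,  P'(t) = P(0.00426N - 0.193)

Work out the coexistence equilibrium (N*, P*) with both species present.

N* ≈ 45.3, P* ≈ 26

From dP/dt = 0 with P > 0: 0.00426N* = 0.193, so N* = 45.3.
Substitute into dN/dt = 0: 0.8(1 - 45.3/91.3) = 0.0155P*.
The bracket is 0.504, giving P* = 0.403/0.0155 = 26.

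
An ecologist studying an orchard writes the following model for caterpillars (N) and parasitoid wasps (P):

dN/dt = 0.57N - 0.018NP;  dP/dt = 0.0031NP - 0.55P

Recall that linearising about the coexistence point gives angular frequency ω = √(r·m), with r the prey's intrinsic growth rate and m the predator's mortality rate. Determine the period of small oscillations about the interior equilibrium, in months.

Here r = 0.57 and m = 0.55, so r·m = 0.314.
ω = √0.314 = 0.56 per month, hence T = 2π/ω ≈ 11.2 months.

T ≈ 11.2 months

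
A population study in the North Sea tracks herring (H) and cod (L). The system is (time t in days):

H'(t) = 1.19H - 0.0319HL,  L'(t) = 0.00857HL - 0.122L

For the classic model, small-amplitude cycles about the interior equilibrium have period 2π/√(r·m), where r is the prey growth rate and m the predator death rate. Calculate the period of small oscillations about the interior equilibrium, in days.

T ≈ 16.5 days

Here r = 1.19 and m = 0.122, so r·m = 0.145.
ω = √0.145 = 0.381 per day, hence T = 2π/ω ≈ 16.5 days.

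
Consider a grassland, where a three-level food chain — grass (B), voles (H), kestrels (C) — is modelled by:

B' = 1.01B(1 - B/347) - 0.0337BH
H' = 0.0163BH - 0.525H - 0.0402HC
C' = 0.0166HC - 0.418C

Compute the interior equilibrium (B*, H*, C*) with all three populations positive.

From dC/dt = 0: 0.0166H* = 0.418, so H* = 25.2.
From dB/dt = 0: 1.01(1 - B*/347) = 0.0337·25.2, giving B* = 347·(1 - 0.84) = 55.5.
From dH/dt = 0: 0.0163·55.5 - 0.525 = 0.0402C*, so C* = 0.379/0.0402 = 9.43.

B* ≈ 55.5, H* ≈ 25.2, C* ≈ 9.43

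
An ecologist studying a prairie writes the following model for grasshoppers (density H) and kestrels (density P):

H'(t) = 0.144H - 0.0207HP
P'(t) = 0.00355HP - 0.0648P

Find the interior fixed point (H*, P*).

H* ≈ 18.3, P* ≈ 6.96

Set dP/dt = 0 with P > 0: 0.00355H - 0.0648 = 0, so H* = 0.0648/0.00355 = 18.3.
Set dH/dt = 0 with H > 0: 0.144 - 0.0207P = 0, so P* = 0.144/0.0207 = 6.96.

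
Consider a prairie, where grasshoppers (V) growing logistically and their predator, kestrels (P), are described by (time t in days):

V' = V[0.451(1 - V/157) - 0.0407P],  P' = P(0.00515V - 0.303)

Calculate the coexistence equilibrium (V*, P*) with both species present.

V* ≈ 58.8, P* ≈ 6.93

From dP/dt = 0 with P > 0: 0.00515V* = 0.303, so V* = 58.8.
Substitute into dV/dt = 0: 0.451(1 - 58.8/157) = 0.0407P*.
The bracket is 0.625, giving P* = 0.282/0.0407 = 6.93.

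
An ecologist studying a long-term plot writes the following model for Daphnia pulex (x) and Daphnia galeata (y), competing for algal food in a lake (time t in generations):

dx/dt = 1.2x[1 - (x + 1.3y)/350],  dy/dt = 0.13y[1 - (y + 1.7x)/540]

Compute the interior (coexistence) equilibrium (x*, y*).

Setting both brackets to zero gives the nullclines x + 1.3y = 350 and 1.7x + y = 540.
Substituting y = 540 - 1.7x into the first: x(1 - 1.3·1.7) = 350 - 1.3·540.
So x* = -352/-1.21 = 291, and then y* = 540 - 1.7·291 = 45.5.

x* ≈ 291, y* ≈ 45.5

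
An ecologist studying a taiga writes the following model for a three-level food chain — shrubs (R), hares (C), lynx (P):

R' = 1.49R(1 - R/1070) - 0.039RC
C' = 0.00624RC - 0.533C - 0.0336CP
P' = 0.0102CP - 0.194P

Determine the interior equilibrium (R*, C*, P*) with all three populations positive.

R* ≈ 537, C* ≈ 19, P* ≈ 83.9

From dP/dt = 0: 0.0102C* = 0.194, so C* = 19.
From dR/dt = 0: 1.49(1 - R*/1070) = 0.039·19, giving R* = 1070·(1 - 0.498) = 537.
From dC/dt = 0: 0.00624·537 - 0.533 = 0.0336P*, so P* = 2.82/0.0336 = 83.9.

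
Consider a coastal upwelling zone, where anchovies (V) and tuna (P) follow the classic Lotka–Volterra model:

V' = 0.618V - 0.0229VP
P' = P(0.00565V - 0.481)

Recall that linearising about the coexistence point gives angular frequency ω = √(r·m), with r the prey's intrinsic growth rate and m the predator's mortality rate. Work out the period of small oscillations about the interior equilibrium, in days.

Here r = 0.618 and m = 0.481, so r·m = 0.297.
ω = √0.297 = 0.545 per day, hence T = 2π/ω ≈ 11.5 days.

T ≈ 11.5 days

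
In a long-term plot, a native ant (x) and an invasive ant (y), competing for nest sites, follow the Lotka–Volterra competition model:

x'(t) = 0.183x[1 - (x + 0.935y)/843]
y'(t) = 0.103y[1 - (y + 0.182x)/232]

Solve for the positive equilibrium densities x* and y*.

x* ≈ 754, y* ≈ 94.7

Setting both brackets to zero gives the nullclines x + 0.935y = 843 and 0.182x + y = 232.
Substituting y = 232 - 0.182x into the first: x(1 - 0.935·0.182) = 843 - 0.935·232.
So x* = 626/0.83 = 754, and then y* = 232 - 0.182·754 = 94.7.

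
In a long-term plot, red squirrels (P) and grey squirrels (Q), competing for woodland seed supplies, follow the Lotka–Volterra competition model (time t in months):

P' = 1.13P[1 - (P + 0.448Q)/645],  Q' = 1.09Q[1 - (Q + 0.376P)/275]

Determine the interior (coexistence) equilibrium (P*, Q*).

P* ≈ 628, Q* ≈ 39.1

Setting both brackets to zero gives the nullclines P + 0.448Q = 645 and 0.376P + Q = 275.
Substituting Q = 275 - 0.376P into the first: P(1 - 0.448·0.376) = 645 - 0.448·275.
So P* = 522/0.832 = 628, and then Q* = 275 - 0.376·628 = 39.1.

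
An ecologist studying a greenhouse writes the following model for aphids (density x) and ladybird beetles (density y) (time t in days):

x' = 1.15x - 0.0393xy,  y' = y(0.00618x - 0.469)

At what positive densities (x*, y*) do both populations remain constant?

Set dy/dt = 0 with y > 0: 0.00618x - 0.469 = 0, so x* = 0.469/0.00618 = 75.9.
Set dx/dt = 0 with x > 0: 1.15 - 0.0393y = 0, so y* = 1.15/0.0393 = 29.3.

x* ≈ 75.9, y* ≈ 29.3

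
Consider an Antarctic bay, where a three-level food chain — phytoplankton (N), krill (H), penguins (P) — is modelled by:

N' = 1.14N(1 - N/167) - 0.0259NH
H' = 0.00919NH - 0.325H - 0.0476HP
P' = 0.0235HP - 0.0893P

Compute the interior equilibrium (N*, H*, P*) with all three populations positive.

From dP/dt = 0: 0.0235H* = 0.0893, so H* = 3.8.
From dN/dt = 0: 1.14(1 - N*/167) = 0.0259·3.8, giving N* = 167·(1 - 0.0863) = 153.
From dH/dt = 0: 0.00919·153 - 0.325 = 0.0476P*, so P* = 1.08/0.0476 = 22.6.

N* ≈ 153, H* ≈ 3.8, P* ≈ 22.6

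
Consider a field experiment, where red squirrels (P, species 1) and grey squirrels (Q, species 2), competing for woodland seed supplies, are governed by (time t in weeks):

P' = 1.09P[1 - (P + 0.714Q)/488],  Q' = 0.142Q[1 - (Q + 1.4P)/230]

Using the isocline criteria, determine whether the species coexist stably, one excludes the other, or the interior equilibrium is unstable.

species 1 excludes species 2

Compare the nullcline intercepts: K1/α12 = 488/0.714 = 683 > K2 = 230; K2/α21 = 230/1.4 = 164 < K1 = 488.
Since the inequalities point opposite ways, species 1 can invade but species 2 cannot.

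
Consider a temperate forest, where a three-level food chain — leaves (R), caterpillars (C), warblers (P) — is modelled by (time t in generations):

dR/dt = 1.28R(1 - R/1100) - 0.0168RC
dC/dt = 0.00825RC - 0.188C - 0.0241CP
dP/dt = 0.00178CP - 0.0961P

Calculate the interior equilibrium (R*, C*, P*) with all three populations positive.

R* ≈ 321, C* ≈ 54, P* ≈ 102

From dP/dt = 0: 0.00178C* = 0.0961, so C* = 54.
From dR/dt = 0: 1.28(1 - R*/1100) = 0.0168·54, giving R* = 1100·(1 - 0.709) = 321.
From dC/dt = 0: 0.00825·321 - 0.188 = 0.0241P*, so P* = 2.46/0.0241 = 102.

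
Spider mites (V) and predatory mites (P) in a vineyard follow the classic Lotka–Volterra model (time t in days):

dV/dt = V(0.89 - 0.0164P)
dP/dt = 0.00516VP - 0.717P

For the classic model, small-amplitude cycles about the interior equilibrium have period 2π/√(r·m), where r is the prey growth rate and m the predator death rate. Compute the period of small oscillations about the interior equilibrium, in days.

Here r = 0.89 and m = 0.717, so r·m = 0.638.
ω = √0.638 = 0.799 per day, hence T = 2π/ω ≈ 7.87 days.

T ≈ 7.87 days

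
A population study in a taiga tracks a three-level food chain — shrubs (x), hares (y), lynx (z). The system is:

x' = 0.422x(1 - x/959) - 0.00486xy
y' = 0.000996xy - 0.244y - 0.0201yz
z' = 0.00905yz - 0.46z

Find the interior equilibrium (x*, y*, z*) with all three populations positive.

x* ≈ 398, y* ≈ 50.8, z* ≈ 7.56

From dz/dt = 0: 0.00905y* = 0.46, so y* = 50.8.
From dx/dt = 0: 0.422(1 - x*/959) = 0.00486·50.8, giving x* = 959·(1 - 0.585) = 398.
From dy/dt = 0: 0.000996·398 - 0.244 = 0.0201z*, so z* = 0.152/0.0201 = 7.56.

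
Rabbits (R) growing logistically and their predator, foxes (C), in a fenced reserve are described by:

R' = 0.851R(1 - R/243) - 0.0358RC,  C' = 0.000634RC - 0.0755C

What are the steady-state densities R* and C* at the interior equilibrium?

From dC/dt = 0 with C > 0: 0.000634R* = 0.0755, so R* = 119.
Substitute into dR/dt = 0: 0.851(1 - 119/243) = 0.0358C*.
The bracket is 0.51, giving C* = 0.434/0.0358 = 12.1.

R* ≈ 119, C* ≈ 12.1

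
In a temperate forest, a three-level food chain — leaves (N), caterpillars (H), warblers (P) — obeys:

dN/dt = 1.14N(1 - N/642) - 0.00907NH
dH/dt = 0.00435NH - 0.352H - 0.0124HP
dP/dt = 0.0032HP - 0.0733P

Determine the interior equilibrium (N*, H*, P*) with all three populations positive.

From dP/dt = 0: 0.0032H* = 0.0733, so H* = 22.9.
From dN/dt = 0: 1.14(1 - N*/642) = 0.00907·22.9, giving N* = 642·(1 - 0.182) = 525.
From dH/dt = 0: 0.00435·525 - 0.352 = 0.0124P*, so P* = 1.93/0.0124 = 156.

N* ≈ 525, H* ≈ 22.9, P* ≈ 156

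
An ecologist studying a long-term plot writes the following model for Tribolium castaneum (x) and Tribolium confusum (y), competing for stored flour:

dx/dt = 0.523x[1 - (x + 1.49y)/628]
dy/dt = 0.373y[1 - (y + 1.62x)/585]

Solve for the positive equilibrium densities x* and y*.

x* ≈ 172, y* ≈ 306

Setting both brackets to zero gives the nullclines x + 1.49y = 628 and 1.62x + y = 585.
Substituting y = 585 - 1.62x into the first: x(1 - 1.49·1.62) = 628 - 1.49·585.
So x* = -244/-1.41 = 172, and then y* = 585 - 1.62·172 = 306.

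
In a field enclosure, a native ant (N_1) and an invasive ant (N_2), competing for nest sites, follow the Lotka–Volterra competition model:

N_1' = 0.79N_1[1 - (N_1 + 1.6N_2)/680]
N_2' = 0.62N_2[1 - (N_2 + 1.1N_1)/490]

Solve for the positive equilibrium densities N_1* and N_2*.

N_1* ≈ 137, N_2* ≈ 339

Setting both brackets to zero gives the nullclines N_1 + 1.6N_2 = 680 and 1.1N_1 + N_2 = 490.
Substituting N_2 = 490 - 1.1N_1 into the first: N_1(1 - 1.6·1.1) = 680 - 1.6·490.
So N_1* = -104/-0.76 = 137, and then N_2* = 490 - 1.1·137 = 339.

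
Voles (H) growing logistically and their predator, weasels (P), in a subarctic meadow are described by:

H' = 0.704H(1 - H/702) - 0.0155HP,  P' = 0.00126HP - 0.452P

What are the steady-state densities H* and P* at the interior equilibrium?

H* ≈ 359, P* ≈ 22.2

From dP/dt = 0 with P > 0: 0.00126H* = 0.452, so H* = 359.
Substitute into dH/dt = 0: 0.704(1 - 359/702) = 0.0155P*.
The bracket is 0.489, giving P* = 0.344/0.0155 = 22.2.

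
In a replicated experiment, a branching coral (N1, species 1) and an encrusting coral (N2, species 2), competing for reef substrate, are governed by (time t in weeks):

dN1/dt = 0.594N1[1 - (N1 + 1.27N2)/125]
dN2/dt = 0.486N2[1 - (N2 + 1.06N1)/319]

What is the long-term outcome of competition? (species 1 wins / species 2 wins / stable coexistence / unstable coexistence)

species 2 excludes species 1

Compare the nullcline intercepts: K1/α12 = 125/1.27 = 98.4 < K2 = 319; K2/α21 = 319/1.06 = 301 > K1 = 125.
Since the inequalities point opposite ways, species 2 can invade but species 1 cannot.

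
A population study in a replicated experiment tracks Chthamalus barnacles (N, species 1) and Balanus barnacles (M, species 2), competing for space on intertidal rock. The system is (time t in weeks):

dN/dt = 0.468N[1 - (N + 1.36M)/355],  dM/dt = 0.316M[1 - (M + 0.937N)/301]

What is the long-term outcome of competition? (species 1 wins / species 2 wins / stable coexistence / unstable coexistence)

unstable coexistence (outcome depends on initial conditions)

Compare the nullcline intercepts: K1/α12 = 355/1.36 = 261 < K2 = 301; K2/α21 = 301/0.937 = 321 < K1 = 355.
Since both are reversed, neither can invade when rare; the interior point is a saddle.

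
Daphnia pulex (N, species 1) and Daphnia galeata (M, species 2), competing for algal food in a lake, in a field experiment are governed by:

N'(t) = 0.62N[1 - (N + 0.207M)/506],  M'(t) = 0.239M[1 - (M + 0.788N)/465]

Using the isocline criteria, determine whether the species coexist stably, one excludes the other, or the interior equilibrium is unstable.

Compare the nullcline intercepts: K1/α12 = 506/0.207 = 2440 > K2 = 465; K2/α21 = 465/0.788 = 590 > K1 = 506.
Since both inequalities hold, each species can invade when rare, so the interior equilibrium is stable.

stable coexistence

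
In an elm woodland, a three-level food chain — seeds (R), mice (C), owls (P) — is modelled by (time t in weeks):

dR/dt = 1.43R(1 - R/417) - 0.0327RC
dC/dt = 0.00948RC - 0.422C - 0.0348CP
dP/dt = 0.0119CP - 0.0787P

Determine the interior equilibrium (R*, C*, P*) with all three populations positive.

R* ≈ 354, C* ≈ 6.61, P* ≈ 84.3

From dP/dt = 0: 0.0119C* = 0.0787, so C* = 6.61.
From dR/dt = 0: 1.43(1 - R*/417) = 0.0327·6.61, giving R* = 417·(1 - 0.151) = 354.
From dC/dt = 0: 0.00948·354 - 0.422 = 0.0348P*, so P* = 2.93/0.0348 = 84.3.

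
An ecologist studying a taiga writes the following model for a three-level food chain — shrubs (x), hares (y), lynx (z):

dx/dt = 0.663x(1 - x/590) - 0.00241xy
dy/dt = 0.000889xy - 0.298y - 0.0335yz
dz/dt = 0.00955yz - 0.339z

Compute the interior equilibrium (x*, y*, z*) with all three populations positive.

From dz/dt = 0: 0.00955y* = 0.339, so y* = 35.5.
From dx/dt = 0: 0.663(1 - x*/590) = 0.00241·35.5, giving x* = 590·(1 - 0.129) = 514.
From dy/dt = 0: 0.000889·514 - 0.298 = 0.0335z*, so z* = 0.159/0.0335 = 4.74.

x* ≈ 514, y* ≈ 35.5, z* ≈ 4.74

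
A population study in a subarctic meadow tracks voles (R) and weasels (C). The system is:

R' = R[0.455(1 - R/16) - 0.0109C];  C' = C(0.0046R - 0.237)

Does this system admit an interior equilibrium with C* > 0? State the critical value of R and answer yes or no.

The predator equation gives dC/dt > 0 only when R > 0.237/0.0046 = 51.5.
Without the predator, R → K = 16. Since 16 < 51.5, the predator cannot invade.

Threshold R = 51.5; K < 51.5, so no, the predator goes extinct.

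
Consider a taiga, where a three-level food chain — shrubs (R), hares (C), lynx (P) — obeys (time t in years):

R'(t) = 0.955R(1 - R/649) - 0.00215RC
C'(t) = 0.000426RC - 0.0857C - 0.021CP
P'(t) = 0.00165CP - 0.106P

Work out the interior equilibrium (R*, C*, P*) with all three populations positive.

R* ≈ 555, C* ≈ 64.2, P* ≈ 7.18

From dP/dt = 0: 0.00165C* = 0.106, so C* = 64.2.
From dR/dt = 0: 0.955(1 - R*/649) = 0.00215·64.2, giving R* = 649·(1 - 0.145) = 555.
From dC/dt = 0: 0.000426·555 - 0.0857 = 0.021P*, so P* = 0.151/0.021 = 7.18.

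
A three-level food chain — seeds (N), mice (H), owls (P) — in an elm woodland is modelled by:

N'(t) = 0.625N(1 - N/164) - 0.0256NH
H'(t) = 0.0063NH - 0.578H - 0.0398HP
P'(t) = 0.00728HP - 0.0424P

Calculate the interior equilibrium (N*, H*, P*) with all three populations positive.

From dP/dt = 0: 0.00728H* = 0.0424, so H* = 5.82.
From dN/dt = 0: 0.625(1 - N*/164) = 0.0256·5.82, giving N* = 164·(1 - 0.239) = 125.
From dH/dt = 0: 0.0063·125 - 0.578 = 0.0398P*, so P* = 0.209/0.0398 = 5.24.

N* ≈ 125, H* ≈ 5.82, P* ≈ 5.24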